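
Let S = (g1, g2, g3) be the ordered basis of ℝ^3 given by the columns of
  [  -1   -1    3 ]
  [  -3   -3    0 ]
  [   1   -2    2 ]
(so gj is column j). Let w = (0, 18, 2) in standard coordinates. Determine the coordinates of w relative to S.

(-2, -4, -2)

Write w = c_1 g1 + ... + c_3 g3 and solve for the c_i.
Gaussian elimination on [M | w] yields c = (-2, -4, -2).
Check: -2g1 - 4g2 - 2g3 = (0, 18, 2).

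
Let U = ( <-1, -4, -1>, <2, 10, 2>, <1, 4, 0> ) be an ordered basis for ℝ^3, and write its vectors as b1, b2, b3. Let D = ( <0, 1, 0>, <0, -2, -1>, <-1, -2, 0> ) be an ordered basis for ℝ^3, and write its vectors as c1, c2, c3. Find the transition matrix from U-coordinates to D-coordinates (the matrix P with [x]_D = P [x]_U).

[[0, 2, 2], [1, -2, 0], [1, -2, -1]]

Let M have columns bj and N have columns cj. Then for every x, N [x]_D = x = M [x]_U, so P = N^(-1) M.
Since det N = 1, N^(-1) has integer entries; multiplying gives P = [[0, 2, 2], [1, -2, 0], [1, -2, -1]].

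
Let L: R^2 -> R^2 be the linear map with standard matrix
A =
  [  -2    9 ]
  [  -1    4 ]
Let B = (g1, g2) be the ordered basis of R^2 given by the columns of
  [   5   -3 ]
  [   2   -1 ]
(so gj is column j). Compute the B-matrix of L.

[[1, 0], [-1, 1]]

The j-th column of [L]_B is [L(gj)]_B.
L(g1) = A g1 = <8, 3> = g1 - g2, so column 1 is <1, -1>.
Repeating for g2 and assembling the columns gives [[1, 0], [-1, 1]].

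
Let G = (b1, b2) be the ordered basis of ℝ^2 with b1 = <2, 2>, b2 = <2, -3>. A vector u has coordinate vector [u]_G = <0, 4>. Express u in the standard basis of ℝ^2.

<8, -12>

u = M [u]_G, where M has columns b1, b2.
Carrying out the matrix-vector product, u = <8, -12>.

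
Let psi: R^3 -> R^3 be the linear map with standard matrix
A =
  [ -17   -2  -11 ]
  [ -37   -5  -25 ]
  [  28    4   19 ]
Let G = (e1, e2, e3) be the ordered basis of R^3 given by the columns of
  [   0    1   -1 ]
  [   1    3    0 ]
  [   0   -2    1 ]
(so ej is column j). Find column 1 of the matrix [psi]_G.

Compute psi(e1) = A e1 = <-2, -5, 4> in standard coordinates.
Then write this in G-coordinates: solve for y in y_1 e1 + ... + y_3 e3 = <-2, -5, 4>.
This gives y = <1, -2, 0>, which is column 1 of [psi]_G.

<1, -2, 0>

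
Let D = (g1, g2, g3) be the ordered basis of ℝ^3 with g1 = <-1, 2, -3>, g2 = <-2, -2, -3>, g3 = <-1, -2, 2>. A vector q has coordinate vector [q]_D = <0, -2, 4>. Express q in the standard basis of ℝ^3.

q = M [q]_D, where M has columns g1, ..., g3.
Carrying out the matrix-vector product, q = <0, -4, 14>.

<0, -4, 14>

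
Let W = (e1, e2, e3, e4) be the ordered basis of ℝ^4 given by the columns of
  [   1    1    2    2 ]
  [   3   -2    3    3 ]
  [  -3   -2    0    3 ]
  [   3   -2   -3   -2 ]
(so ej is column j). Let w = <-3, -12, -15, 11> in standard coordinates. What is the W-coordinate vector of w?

[w]_W is the unique c with M c = w, where M has columns e1, ..., e4.
Solving this 4x4 system gives c = (2, 3, -3, -1).
Check: 2e1 + 3e2 - 3e3 - e4 = <-3, -12, -15, 11>.

<2, 3, -3, -1>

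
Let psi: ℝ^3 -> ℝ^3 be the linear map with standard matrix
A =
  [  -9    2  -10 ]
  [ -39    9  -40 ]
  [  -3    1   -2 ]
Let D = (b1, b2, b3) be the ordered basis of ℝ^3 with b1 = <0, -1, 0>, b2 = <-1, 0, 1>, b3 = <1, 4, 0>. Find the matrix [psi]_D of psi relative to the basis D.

[[-3, 1, 3], [-1, 1, 1], [-3, 0, 0]]

The j-th column of [psi]_D is [psi(bj)]_D.
psi(b1) = A b1 = <-2, -9, -1> = -3b1 - b2 - 3b3, so column 1 is <-3, -1, -3>.
Repeating for b2, b3 and assembling the columns gives [[-3, 1, 3], [-1, 1, 1], [-3, 0, 0]].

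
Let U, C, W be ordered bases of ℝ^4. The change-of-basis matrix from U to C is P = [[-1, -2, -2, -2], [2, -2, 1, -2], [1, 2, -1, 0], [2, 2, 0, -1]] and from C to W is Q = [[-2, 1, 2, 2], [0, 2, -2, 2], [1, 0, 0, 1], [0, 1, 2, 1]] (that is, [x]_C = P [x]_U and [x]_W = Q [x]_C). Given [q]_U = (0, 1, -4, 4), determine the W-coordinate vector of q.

(-2, -44, -4, -4)

Composing the changes, [q]_W = Q P [q]_U.
Q P = [[10, 10, 3, 0], [6, -4, 4, -6], [1, 0, -2, -3], [6, 4, -1, -3]]; applying this to (0, 1, -4, 4) gives (-2, -44, -4, -4).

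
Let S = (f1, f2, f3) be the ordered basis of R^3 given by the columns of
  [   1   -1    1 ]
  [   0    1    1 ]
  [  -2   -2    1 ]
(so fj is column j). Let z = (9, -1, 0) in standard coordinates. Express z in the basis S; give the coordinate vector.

We seek scalars with c_1 f1 + ... + c_3 f3 = z; equivalently solve M c = z where the columns of M are f1, ..., f3.
Solving this 3x3 system gives c = (4, -3, 2).
Check: 4f1 - 3f2 + 2f3 = (9, -1, 0).

(4, -3, 2)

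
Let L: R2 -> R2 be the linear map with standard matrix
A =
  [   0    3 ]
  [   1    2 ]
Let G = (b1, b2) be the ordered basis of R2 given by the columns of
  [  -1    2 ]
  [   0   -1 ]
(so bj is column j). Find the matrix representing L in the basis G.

With P the matrix whose columns are b1, b2, [L]_G = P^(-1) A P.
Column by column: L(b1) = A b1 = <0, -1>; its G-coordinates <2, 1> give column 1.
Continuing for each basis vector yields [L]_G = [[2, 3], [1, 0]].

[[2, 3], [1, 0]]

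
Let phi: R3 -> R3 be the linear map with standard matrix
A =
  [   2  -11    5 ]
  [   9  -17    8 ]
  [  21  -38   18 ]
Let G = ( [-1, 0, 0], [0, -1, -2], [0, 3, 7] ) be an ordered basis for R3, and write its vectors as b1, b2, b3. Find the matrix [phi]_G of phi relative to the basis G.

The j-th column of [phi]_G is [phi(bj)]_G.
phi(b1) = A b1 = [-2, -9, -21] = 2b1 + 0·b2 - 3b3, so column 1 is [2, 0, -3].
Repeating for b2, b3 and assembling the columns gives [[2, -1, -2], [0, -1, 1], [-3, 0, 2]].

[[2, -1, -2], [0, -1, 1], [-3, 0, 2]]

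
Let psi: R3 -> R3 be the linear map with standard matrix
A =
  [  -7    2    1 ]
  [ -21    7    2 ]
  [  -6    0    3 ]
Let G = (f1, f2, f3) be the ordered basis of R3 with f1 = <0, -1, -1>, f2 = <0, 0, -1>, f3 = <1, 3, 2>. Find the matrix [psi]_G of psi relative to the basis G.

Let P have columns f1, ..., f3. Then [psi]_G = P^(-1) A P.
Here det P = 1, so P^(-1) is integer; computing A P first and then P^(-1)(A P) gives [[0, -1, -1], [-3, 2, 3], [-3, -1, 1]].

[[0, -1, -1], [-3, 2, 3], [-3, -1, 1]]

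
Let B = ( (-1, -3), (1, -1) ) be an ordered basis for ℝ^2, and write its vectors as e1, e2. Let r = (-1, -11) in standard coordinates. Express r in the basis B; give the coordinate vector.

[r]_B is the unique c with M c = r, where M has columns e1, e2.
System: -c_1 + c_2 = -1, -3c_1 - c_2 = -11; solving gives c_1 = 3, c_2 = 2.
Check: 3e1 + 2e2 = (-1, -11).

(3, 2)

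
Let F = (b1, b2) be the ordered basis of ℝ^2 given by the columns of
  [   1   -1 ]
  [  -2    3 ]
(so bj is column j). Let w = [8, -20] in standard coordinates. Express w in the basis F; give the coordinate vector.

[4, -4]

We seek scalars with c_1 b1 + c_2 b2 = w; equivalently solve M c = w where the columns of M are b1, b2.
System: c_1 - c_2 = 8, -2c_1 + 3c_2 = -20; solving gives c_1 = 4, c_2 = -4.
Check: 4b1 - 4b2 = [8, -20].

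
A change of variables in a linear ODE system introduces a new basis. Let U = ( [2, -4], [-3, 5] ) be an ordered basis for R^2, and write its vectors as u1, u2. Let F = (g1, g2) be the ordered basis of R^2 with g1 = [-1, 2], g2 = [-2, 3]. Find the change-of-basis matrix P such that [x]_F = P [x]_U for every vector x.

[[-2, 1], [0, 1]]

Column j of P is [uj]_F, since P maps U-coordinates to F-coordinates.
Expressing u1 in F: u1 = -2g1 + 0·g2, so column 1 of P is [-2, 0].
Doing the same for each uj gives P = [[-2, 1], [0, 1]].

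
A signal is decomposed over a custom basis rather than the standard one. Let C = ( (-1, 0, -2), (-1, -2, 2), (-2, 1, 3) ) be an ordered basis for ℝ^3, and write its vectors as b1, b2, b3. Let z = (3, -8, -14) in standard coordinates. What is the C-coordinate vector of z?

(3, 2, -4)

We seek scalars with c_1 b1 + ... + c_3 b3 = z; equivalently solve M c = z where the columns of M are b1, ..., b3.
Solving this 3x3 system gives c = (3, 2, -4).
Check: 3b1 + 2b2 - 4b3 = (3, -8, -14).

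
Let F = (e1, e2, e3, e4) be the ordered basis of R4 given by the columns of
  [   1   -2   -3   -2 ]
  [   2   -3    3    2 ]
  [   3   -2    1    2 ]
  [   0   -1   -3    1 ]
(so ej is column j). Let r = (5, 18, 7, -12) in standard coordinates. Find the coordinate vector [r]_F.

(1, -4, 4, -4)

We seek scalars with c_1 e1 + ... + c_4 e4 = r; equivalently solve M c = r where the columns of M are e1, ..., e4.
Gaussian elimination on [M | r] yields c = (1, -4, 4, -4).
Check: e1 - 4e2 + 4e3 - 4e4 = (5, 18, 7, -12).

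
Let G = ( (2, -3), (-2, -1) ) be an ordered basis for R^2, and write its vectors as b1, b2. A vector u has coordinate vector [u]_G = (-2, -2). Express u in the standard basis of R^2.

(0, 8)

The coordinates say u = -2b1 - 2b2; adding the scaled basis vectors gives (0, 8).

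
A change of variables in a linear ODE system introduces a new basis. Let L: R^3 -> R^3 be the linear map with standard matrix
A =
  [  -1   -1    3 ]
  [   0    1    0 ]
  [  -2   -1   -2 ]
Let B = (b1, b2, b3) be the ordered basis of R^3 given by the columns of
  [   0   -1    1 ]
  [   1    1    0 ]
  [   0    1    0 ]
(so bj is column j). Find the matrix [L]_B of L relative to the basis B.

The j-th column of [L]_B is [L(bj)]_B.
L(b1) = A b1 = <-1, 1, -1> = 2b1 - b2 - 2b3, so column 1 is <2, -1, -2>.
Repeating for b2, b3 and assembling the columns gives [[2, 2, 2], [-1, -1, -2], [-2, 2, -3]].

[[2, 2, 2], [-1, -1, -2], [-2, 2, -3]]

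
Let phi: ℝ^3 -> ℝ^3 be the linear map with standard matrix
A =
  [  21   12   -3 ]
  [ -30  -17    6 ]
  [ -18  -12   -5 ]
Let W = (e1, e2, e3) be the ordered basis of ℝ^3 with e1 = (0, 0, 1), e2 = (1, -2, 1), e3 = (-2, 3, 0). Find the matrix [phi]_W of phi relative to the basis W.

With P the matrix whose columns are e1, ..., e3, [phi]_W = P^(-1) A P.
Column by column: phi(e1) = A e1 = (-3, 6, -5); its W-coordinates (-2, -3, 0) give column 1.
Continuing for each basis vector yields [phi]_W = [[-2, 3, 0], [-3, -2, 0], [0, 2, 3]].

[[-2, 3, 0], [-3, -2, 0], [0, 2, 3]]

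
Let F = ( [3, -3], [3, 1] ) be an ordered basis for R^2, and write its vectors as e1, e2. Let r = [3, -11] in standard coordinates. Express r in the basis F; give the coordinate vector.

[3, -2]

[r]_F is the unique c with M c = r, where M has columns e1, e2.
System: 3c_1 + 3c_2 = 3, -3c_1 + c_2 = -11; solving gives c_1 = 3, c_2 = -2.
Check: 3e1 - 2e2 = [3, -11].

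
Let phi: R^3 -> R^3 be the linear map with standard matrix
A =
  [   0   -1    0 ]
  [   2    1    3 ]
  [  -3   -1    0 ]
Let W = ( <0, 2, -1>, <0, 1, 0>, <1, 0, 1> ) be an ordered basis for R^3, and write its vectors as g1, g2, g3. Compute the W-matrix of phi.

With P the matrix whose columns are g1, ..., g3, [phi]_W = P^(-1) A P.
Column by column: phi(g1) = A g1 = <-2, -1, -2>; its W-coordinates <0, -1, -2> give column 1.
Continuing for each basis vector yields [phi]_W = [[0, 0, 3], [-1, 1, -1], [-2, -1, 0]].

[[0, 0, 3], [-1, 1, -1], [-2, -1, 0]]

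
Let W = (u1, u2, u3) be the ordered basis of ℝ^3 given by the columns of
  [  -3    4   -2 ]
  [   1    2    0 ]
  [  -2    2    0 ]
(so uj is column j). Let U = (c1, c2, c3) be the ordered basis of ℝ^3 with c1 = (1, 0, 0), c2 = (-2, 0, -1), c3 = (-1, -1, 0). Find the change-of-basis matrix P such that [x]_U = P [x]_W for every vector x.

Column j of P is [uj]_U, since P maps W-coordinates to U-coordinates.
Expressing u1 in U: u1 = 0·c1 + 2c2 - c3, so column 1 of P is (0, 2, -1).
Doing the same for each uj gives P = [[0, -2, -2], [2, -2, 0], [-1, -2, 0]].

[[0, -2, -2], [2, -2, 0], [-1, -2, 0]]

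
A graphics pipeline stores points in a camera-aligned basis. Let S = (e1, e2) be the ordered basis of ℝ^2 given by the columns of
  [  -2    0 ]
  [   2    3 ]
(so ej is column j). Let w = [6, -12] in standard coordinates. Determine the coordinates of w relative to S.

[-3, -2]

We seek scalars with c_1 e1 + c_2 e2 = w; equivalently solve M c = w where the columns of M are e1, e2.
System: -2c_1 + 0c_2 = 6, 2c_1 + 3c_2 = -12; solving gives c_1 = -3, c_2 = -2.
Check: -3e1 - 2e2 = [6, -12].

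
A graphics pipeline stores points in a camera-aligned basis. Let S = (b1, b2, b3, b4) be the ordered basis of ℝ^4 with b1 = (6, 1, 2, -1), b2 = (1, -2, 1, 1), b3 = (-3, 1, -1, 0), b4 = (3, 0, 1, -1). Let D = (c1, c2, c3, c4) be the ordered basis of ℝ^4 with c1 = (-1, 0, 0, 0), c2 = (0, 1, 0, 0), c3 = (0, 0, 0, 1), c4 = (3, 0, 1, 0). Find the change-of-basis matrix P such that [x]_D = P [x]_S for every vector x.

[[0, 2, 0, 0], [1, -2, 1, 0], [-1, 1, 0, -1], [2, 1, -1, 1]]

Column j of P is [bj]_D, since P maps S-coordinates to D-coordinates.
Expressing b1 in D: b1 = 0·c1 + c2 - c3 + 2c4, so column 1 of P is (0, 1, -1, 2).
Doing the same for each bj gives P = [[0, 2, 0, 0], [1, -2, 1, 0], [-1, 1, 0, -1], [2, 1, -1, 1]].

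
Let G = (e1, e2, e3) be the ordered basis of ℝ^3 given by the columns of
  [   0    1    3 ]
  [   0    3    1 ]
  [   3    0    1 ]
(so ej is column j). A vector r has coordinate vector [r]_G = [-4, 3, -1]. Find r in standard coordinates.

[0, 8, -13]

r = M [r]_G, where M has columns e1, ..., e3.
Carrying out the matrix-vector product, r = [0, 8, -13].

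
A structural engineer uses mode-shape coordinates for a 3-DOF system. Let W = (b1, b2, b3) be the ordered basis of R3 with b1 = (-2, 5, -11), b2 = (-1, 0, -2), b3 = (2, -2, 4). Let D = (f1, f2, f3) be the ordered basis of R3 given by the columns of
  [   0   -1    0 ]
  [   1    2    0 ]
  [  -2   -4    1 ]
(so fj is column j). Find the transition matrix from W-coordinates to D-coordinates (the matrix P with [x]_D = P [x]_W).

Take x = bj: its W-coordinates are the j-th standard unit vector, so P e_j — column j of P — equals [bj]_D.
b1 = f1 + 2f2 - f3, giving column 1 = (1, 2, -1); repeating for each j gives P = [[1, -2, 2], [2, 1, -2], [-1, -2, 0]].

[[1, -2, 2], [2, 1, -2], [-1, -2, 0]]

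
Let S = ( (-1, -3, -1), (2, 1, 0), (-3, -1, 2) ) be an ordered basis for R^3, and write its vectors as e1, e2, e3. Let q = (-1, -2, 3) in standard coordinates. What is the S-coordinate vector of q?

We seek scalars with c_1 e1 + ... + c_3 e3 = q; equivalently solve M c = q where the columns of M are e1, ..., e3.
Gaussian elimination on [M | q] yields c = (1, 3, 2).
Check: e1 + 3e2 + 2e3 = (-1, -2, 3).

(1, 3, 2)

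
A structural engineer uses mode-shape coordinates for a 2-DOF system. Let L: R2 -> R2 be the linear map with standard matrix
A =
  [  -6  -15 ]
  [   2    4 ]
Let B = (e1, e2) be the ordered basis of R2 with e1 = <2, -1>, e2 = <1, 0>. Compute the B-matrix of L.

The j-th column of [L]_B is [L(ej)]_B.
L(e1) = A e1 = <3, 0> = 0·e1 + 3e2, so column 1 is <0, 3>.
Repeating for e2 and assembling the columns gives [[0, -2], [3, -2]].

[[0, -2], [3, -2]]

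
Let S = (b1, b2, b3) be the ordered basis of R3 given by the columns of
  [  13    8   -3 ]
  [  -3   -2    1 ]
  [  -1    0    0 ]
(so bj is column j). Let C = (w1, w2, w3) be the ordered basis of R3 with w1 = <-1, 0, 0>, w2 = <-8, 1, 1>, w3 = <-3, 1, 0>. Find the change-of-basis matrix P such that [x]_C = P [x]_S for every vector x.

Column j of P is [bj]_C, since P maps S-coordinates to C-coordinates.
Expressing b1 in C: b1 = w1 - w2 - 2w3, so column 1 of P is <1, -1, -2>.
Doing the same for each bj gives P = [[1, -2, 0], [-1, 0, 0], [-2, -2, 1]].

[[1, -2, 0], [-1, 0, 0], [-2, -2, 1]]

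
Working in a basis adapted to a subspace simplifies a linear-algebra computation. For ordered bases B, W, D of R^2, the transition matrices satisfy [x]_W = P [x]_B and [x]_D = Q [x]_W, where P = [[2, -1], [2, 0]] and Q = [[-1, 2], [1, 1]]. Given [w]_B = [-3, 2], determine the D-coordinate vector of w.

[-4, -14]

Apply P to get W-coordinates [-8, -6], then Q to get D-coordinates.
The result is [w]_D = [-4, -14].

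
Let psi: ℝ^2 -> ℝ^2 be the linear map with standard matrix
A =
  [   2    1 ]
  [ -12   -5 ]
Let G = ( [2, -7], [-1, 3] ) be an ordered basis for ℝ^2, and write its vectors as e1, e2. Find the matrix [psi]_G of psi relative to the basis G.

[[-2, 0], [-1, -1]]

The j-th column of [psi]_G is [psi(ej)]_G.
psi(e1) = A e1 = [-3, 11] = -2e1 - e2, so column 1 is [-2, -1].
Repeating for e2 and assembling the columns gives [[-2, 0], [-1, -1]].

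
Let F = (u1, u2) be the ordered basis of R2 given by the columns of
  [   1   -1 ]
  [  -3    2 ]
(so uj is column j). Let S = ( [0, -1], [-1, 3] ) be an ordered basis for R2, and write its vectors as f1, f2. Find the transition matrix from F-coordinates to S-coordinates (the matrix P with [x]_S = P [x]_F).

[[0, 1], [-1, 1]]

Take x = uj: its F-coordinates are the j-th standard unit vector, so P e_j — column j of P — equals [uj]_S.
u1 = 0·f1 - f2, giving column 1 = [0, -1]; repeating for each j gives P = [[0, 1], [-1, 1]].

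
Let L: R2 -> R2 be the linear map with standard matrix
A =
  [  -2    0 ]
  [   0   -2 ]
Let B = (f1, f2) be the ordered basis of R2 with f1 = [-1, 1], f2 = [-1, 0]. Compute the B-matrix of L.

The j-th column of [L]_B is [L(fj)]_B.
L(f1) = A f1 = [2, -2] = -2f1 + 0·f2, so column 1 is [-2, 0].
Repeating for f2 and assembling the columns gives [[-2, 0], [0, -2]].

[[-2, 0], [0, -2]]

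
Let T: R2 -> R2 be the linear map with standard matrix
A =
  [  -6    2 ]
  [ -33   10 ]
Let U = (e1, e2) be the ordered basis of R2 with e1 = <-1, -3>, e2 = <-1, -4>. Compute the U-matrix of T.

[[3, 1], [-3, 1]]

Let P have columns e1, e2. Then [T]_U = P^(-1) A P.
Here det P = 1, so P^(-1) is integer; computing A P first and then P^(-1)(A P) gives [[3, 1], [-3, 1]].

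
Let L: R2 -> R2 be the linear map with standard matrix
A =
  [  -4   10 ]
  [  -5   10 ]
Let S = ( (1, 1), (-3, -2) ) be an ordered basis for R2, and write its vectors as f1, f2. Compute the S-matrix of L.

[[3, 1], [-1, 3]]

The j-th column of [L]_S is [L(fj)]_S.
L(f1) = A f1 = (6, 5) = 3f1 - f2, so column 1 is (3, -1).
Repeating for f2 and assembling the columns gives [[3, 1], [-1, 3]].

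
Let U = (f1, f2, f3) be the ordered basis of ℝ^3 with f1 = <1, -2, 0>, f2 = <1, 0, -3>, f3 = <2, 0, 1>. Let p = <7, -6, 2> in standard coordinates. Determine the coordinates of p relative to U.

Write p = c_1 f1 + ... + c_3 f3 and solve for the c_i.
Row-reducing the augmented matrix [M | p] gives c = (3, 0, 2).
Check: 3f1 + 0·f2 + 2f3 = <7, -6, 2>.

<3, 0, 2>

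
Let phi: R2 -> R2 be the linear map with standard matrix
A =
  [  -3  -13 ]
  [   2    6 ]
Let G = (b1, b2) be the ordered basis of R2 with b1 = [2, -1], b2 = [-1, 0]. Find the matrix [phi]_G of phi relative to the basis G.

The j-th column of [phi]_G is [phi(bj)]_G.
phi(b1) = A b1 = [7, -2] = 2b1 - 3b2, so column 1 is [2, -3].
Repeating for b2 and assembling the columns gives [[2, 2], [-3, 1]].

[[2, 2], [-3, 1]]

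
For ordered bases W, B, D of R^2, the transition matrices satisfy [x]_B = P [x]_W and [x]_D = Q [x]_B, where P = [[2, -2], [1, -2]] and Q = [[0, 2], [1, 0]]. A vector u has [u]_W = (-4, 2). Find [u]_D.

(-16, -12)

First [u]_B = P [u]_W = (-12, -8).
Then [u]_D = Q [u]_B = (-16, -12).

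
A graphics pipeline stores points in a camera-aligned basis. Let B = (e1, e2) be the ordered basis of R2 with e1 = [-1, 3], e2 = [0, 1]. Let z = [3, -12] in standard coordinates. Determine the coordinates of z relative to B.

[z]_B is the unique c with M c = z, where M has columns e1, e2.
System: -c_1 + 0c_2 = 3, 3c_1 + c_2 = -12; solving gives c_1 = -3, c_2 = -3.
Check: -3e1 - 3e2 = [3, -12].

[-3, -3]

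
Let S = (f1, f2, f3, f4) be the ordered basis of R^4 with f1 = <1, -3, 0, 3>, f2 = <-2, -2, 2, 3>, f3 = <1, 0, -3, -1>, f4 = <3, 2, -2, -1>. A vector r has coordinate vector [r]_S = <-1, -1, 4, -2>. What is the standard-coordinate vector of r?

r = M [r]_S, where M has columns f1, ..., f4.
Carrying out the matrix-vector product, r = <-1, 1, -10, -8>.

<-1, 1, -10, -8>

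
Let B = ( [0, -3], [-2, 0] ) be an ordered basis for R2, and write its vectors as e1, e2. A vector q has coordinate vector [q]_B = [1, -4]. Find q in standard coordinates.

By definition q = e1 - 4e2.
Summing componentwise gives [8, -3].

[8, -3]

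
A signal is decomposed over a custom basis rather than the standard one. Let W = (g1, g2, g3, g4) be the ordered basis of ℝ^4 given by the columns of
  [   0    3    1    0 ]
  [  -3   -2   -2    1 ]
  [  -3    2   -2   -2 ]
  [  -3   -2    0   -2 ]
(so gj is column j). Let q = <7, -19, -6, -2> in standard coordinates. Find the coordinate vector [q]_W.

We seek scalars with c_1 g1 + ... + c_4 g4 = q; equivalently solve M c = q where the columns of M are g1, ..., g4.
Gaussian elimination on [M | q] yields c = (2, 1, 4, -3).
Check: 2g1 + g2 + 4g3 - 3g4 = <7, -19, -6, -2>.

<2, 1, 4, -3>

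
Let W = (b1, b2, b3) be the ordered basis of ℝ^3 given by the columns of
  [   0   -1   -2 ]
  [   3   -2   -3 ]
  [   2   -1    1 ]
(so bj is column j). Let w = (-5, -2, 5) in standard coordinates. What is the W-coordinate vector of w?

(2, 1, 2)

Write w = c_1 b1 + ... + c_3 b3 and solve for the c_i.
Row-reducing the augmented matrix [M | w] gives c = (2, 1, 2).
Check: 2b1 + b2 + 2b3 = (-5, -2, 5).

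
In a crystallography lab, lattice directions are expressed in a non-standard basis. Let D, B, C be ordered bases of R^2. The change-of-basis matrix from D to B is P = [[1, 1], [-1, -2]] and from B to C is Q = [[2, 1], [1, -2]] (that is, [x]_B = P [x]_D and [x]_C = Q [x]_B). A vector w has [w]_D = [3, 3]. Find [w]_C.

[3, 24]

First [w]_B = P [w]_D = [6, -9].
Then [w]_C = Q [w]_B = [3, 24].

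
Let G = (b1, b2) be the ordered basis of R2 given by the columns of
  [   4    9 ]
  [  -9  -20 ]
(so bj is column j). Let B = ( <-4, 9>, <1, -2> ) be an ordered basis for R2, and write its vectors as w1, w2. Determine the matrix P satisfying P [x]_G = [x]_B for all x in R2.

[[-1, -2], [0, 1]]

Let M have columns bj and N have columns wj. Then for every x, N [x]_B = x = M [x]_G, so P = N^(-1) M.
Since det N = -1, N^(-1) has integer entries; multiplying gives P = [[-1, -2], [0, 1]].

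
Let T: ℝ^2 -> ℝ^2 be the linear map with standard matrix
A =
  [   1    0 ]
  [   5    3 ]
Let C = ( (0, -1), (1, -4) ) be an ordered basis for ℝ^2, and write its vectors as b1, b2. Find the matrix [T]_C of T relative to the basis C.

[[3, 3], [0, 1]]

With P the matrix whose columns are b1, b2, [T]_C = P^(-1) A P.
Column by column: T(b1) = A b1 = (0, -3); its C-coordinates (3, 0) give column 1.
Continuing for each basis vector yields [T]_C = [[3, 3], [0, 1]].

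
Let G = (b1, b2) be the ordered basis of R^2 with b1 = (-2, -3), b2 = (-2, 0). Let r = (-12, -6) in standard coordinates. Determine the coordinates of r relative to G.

Write r = c_1 b1 + c_2 b2 and solve for the c_i.
System: -2c_1 - 2c_2 = -12, -3c_1 + 0c_2 = -6; solving gives c_1 = 2, c_2 = 4.
Check: 2b1 + 4b2 = (-12, -6).

(2, 4)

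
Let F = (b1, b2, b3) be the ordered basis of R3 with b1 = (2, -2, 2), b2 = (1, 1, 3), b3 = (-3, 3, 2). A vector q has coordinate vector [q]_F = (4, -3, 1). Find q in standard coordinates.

(2, -8, 1)

q = M [q]_F, where M has columns b1, ..., b3.
Carrying out the matrix-vector product, q = (2, -8, 1).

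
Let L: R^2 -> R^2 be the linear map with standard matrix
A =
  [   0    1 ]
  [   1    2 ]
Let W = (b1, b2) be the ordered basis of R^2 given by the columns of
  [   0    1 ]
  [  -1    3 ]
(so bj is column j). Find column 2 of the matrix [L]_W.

Compute L(b2) = A b2 = (3, 7) in standard coordinates.
Then write this in W-coordinates: solve for y in y_1 b1 + y_2 b2 = (3, 7).
This gives y = (2, 3), which is column 2 of [L]_W.

(2, 3)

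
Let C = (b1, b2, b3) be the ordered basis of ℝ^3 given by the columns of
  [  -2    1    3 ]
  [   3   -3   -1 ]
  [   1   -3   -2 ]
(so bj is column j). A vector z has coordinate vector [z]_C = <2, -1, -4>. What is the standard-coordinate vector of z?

<-17, 13, 13>

By definition z = 2b1 - b2 - 4b3.
Summing componentwise gives <-17, 13, 13>.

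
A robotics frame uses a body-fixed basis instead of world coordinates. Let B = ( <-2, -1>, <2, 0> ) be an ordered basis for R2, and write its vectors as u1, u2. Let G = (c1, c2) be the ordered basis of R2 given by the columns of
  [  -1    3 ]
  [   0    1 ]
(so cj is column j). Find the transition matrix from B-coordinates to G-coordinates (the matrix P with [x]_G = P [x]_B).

[[-1, -2], [-1, 0]]

Take x = uj: its B-coordinates are the j-th standard unit vector, so P e_j — column j of P — equals [uj]_G.
u1 = -c1 - c2, giving column 1 = <-1, -1>; repeating for each j gives P = [[-1, -2], [-1, 0]].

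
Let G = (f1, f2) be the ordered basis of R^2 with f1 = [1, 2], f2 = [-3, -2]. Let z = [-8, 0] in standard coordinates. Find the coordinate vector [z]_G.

[4, 4]

We seek scalars with c_1 f1 + c_2 f2 = z; equivalently solve M c = z where the columns of M are f1, f2.
System: c_1 - 3c_2 = -8, 2c_1 - 2c_2 = 0; solving gives c_1 = 4, c_2 = 4.
Check: 4f1 + 4f2 = [-8, 0].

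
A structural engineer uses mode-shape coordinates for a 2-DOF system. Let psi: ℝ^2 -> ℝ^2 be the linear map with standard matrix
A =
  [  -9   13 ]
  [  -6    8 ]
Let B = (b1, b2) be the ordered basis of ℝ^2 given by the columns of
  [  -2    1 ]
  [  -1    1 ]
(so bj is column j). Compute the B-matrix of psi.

[[-1, -2], [3, 0]]

Let P have columns b1, b2. Then [psi]_B = P^(-1) A P.
Here det P = -1, so P^(-1) is integer; computing A P first and then P^(-1)(A P) gives [[-1, -2], [3, 0]].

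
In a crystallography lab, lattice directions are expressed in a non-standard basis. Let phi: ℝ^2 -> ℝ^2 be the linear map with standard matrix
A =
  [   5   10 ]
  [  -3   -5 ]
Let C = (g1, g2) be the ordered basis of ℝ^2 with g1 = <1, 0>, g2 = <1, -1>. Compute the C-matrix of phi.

The j-th column of [phi]_C is [phi(gj)]_C.
phi(g1) = A g1 = <5, -3> = 2g1 + 3g2, so column 1 is <2, 3>.
Repeating for g2 and assembling the columns gives [[2, -3], [3, -2]].

[[2, -3], [3, -2]]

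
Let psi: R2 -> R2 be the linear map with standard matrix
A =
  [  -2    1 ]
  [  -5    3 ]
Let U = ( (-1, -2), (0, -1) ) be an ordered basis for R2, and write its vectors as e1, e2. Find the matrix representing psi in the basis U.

[[0, 1], [1, 1]]

Let P have columns e1, e2. Then [psi]_U = P^(-1) A P.
Here det P = 1, so P^(-1) is integer; computing A P first and then P^(-1)(A P) gives [[0, 1], [1, 1]].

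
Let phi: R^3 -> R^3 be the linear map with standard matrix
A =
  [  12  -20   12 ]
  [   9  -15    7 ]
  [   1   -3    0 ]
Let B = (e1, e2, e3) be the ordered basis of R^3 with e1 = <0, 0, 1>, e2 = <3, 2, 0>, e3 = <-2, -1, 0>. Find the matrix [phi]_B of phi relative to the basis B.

The j-th column of [phi]_B is [phi(ej)]_B.
phi(e1) = A e1 = <12, 7, 0> = 0·e1 + 2e2 - 3e3, so column 1 is <0, 2, -3>.
Repeating for e2, e3 and assembling the columns gives [[0, -3, 1], [2, -2, -2], [-3, -1, -1]].

[[0, -3, 1], [2, -2, -2], [-3, -1, -1]]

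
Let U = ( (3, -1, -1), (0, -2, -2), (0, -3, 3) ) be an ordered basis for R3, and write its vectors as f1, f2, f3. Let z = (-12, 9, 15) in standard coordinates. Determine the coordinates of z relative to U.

Write z = c_1 f1 + ... + c_3 f3 and solve for the c_i.
Solving this 3x3 system gives c = (-4, -4, 1).
Check: -4f1 - 4f2 + f3 = (-12, 9, 15).

(-4, -4, 1)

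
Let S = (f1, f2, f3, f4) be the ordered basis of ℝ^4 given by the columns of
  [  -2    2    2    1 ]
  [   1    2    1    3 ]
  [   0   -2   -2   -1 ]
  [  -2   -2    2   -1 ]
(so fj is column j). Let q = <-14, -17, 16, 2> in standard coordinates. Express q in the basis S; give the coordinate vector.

Write q = c_1 f1 + ... + c_4 f4 and solve for the c_i.
Row-reducing the augmented matrix [M | q] gives c = (-1, -3, -4, -2).
Check: -f1 - 3f2 - 4f3 - 2f4 = <-14, -17, 16, 2>.

<-1, -3, -4, -2>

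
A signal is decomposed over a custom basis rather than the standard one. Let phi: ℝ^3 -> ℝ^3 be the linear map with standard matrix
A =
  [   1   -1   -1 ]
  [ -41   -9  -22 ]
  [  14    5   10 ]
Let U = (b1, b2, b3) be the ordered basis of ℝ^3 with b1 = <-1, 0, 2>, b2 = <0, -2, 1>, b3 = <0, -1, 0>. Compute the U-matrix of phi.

[[3, -1, -1], [0, 2, -3], [3, 0, -3]]

The j-th column of [phi]_U is [phi(bj)]_U.
phi(b1) = A b1 = <-3, -3, 6> = 3b1 + 0·b2 + 3b3, so column 1 is <3, 0, 3>.
Repeating for b2, b3 and assembling the columns gives [[3, -1, -1], [0, 2, -3], [3, 0, -3]].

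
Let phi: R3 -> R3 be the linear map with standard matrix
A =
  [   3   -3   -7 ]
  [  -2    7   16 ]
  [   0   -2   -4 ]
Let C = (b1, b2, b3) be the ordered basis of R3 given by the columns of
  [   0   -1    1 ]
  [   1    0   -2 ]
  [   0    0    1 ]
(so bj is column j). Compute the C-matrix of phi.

The j-th column of [phi]_C is [phi(bj)]_C.
phi(b1) = A b1 = (-3, 7, -2) = 3b1 + b2 - 2b3, so column 1 is (3, 1, -2).
Repeating for b2, b3 and assembling the columns gives [[3, 2, 0], [1, 3, -2], [-2, 0, 0]].

[[3, 2, 0], [1, 3, -2], [-2, 0, 0]]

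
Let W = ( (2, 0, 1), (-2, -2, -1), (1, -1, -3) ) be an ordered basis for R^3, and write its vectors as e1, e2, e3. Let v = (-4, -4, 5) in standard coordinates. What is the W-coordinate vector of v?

We seek scalars with c_1 e1 + ... + c_3 e3 = v; equivalently solve M c = v where the columns of M are e1, ..., e3.
Gaussian elimination on [M | v] yields c = (2, 3, -2).
Check: 2e1 + 3e2 - 2e3 = (-4, -4, 5).

(2, 3, -2)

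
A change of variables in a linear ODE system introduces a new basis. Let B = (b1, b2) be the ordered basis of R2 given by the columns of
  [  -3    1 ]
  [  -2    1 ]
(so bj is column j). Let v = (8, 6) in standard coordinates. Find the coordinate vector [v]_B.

We seek scalars with c_1 b1 + c_2 b2 = v; equivalently solve M c = v where the columns of M are b1, b2.
System: -3c_1 + c_2 = 8, -2c_1 + c_2 = 6; solving gives c_1 = -2, c_2 = 2.
Check: -2b1 + 2b2 = (8, 6).

(-2, 2)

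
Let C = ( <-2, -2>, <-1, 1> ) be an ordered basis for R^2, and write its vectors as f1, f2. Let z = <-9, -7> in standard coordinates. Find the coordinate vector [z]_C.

Write z = c_1 f1 + c_2 f2 and solve for the c_i.
System: -2c_1 - c_2 = -9, -2c_1 + c_2 = -7; solving gives c_1 = 4, c_2 = 1.
Check: 4f1 + f2 = <-9, -7>.

<4, 1>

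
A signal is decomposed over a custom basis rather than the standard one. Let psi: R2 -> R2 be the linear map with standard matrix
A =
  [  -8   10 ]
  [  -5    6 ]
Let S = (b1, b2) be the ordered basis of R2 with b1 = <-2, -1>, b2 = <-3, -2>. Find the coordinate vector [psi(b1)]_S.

Column 1 of [psi]_S is the S-coordinate vector of psi(b1).
In standard coordinates psi(b1) = A b1 = <6, 4>.
Converting to S: <6, 4> = 0·b1 - 2b2, so the coordinate vector is <0, -2>.

<0, -2>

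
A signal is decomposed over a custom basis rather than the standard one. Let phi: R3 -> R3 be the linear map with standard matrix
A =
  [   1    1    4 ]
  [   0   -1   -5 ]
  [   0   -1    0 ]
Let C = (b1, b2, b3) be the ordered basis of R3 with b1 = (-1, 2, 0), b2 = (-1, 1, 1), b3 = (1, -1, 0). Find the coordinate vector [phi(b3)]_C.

Column 3 of [phi]_C is the C-coordinate vector of phi(b3).
In standard coordinates phi(b3) = A b3 = (0, 1, 1).
Converting to C: (0, 1, 1) = b1 + b2 + 2b3, so the coordinate vector is (1, 1, 2).

(1, 1, 2)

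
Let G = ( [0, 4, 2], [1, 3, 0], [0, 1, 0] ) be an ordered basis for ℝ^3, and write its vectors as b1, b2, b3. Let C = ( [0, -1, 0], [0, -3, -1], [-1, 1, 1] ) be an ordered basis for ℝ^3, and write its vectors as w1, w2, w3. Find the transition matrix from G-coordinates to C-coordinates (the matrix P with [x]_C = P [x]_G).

[[2, -1, -1], [-2, -1, 0], [0, -1, 0]]

Take x = bj: its G-coordinates are the j-th standard unit vector, so P e_j — column j of P — equals [bj]_C.
b1 = 2w1 - 2w2 + 0·w3, giving column 1 = [2, -2, 0]; repeating for each j gives P = [[2, -1, -1], [-2, -1, 0], [0, -1, 0]].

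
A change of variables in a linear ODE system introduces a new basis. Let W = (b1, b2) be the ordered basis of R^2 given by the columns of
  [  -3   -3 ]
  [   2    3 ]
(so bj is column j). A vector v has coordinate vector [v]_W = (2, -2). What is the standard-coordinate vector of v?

(0, -2)

By definition v = 2b1 - 2b2.
Summing componentwise gives (0, -2).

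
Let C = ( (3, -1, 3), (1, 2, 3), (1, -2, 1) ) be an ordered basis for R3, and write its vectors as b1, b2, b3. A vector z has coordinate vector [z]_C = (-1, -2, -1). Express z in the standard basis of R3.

(-6, -1, -10)

By definition z = -b1 - 2b2 - b3.
Summing componentwise gives (-6, -1, -10).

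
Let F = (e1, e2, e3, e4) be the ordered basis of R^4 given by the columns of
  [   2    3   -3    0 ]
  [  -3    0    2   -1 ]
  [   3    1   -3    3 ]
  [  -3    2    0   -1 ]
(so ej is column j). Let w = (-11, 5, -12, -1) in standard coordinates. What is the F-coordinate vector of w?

(-1, -3, 0, -2)

We seek scalars with c_1 e1 + ... + c_4 e4 = w; equivalently solve M c = w where the columns of M are e1, ..., e4.
Gaussian elimination on [M | w] yields c = (-1, -3, 0, -2).
Check: -e1 - 3e2 + 0·e3 - 2e4 = (-11, 5, -12, -1).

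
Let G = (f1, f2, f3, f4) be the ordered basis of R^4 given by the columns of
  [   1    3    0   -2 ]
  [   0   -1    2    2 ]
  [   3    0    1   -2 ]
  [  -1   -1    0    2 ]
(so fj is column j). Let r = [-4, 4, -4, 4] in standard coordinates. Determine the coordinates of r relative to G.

[0, 0, 0, 2]

We seek scalars with c_1 f1 + ... + c_4 f4 = r; equivalently solve M c = r where the columns of M are f1, ..., f4.
Solving this 4x4 system gives c = (0, 0, 0, 2).
Check: 0·f1 + 0·f2 + 0·f3 + 2f4 = [-4, 4, -4, 4].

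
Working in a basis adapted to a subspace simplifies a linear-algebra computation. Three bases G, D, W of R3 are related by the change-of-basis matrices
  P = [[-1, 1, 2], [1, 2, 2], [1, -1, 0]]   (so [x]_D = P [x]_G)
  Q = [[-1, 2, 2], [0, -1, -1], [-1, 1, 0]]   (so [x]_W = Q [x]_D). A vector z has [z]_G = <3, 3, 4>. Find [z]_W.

Apply P to get D-coordinates <8, 17, 0>, then Q to get W-coordinates.
The result is [z]_W = <26, -17, 9>.

<26, -17, 9>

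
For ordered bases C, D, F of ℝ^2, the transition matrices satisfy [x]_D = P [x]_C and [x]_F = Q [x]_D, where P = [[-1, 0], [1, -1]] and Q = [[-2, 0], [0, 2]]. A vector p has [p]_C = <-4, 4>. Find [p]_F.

<-8, -16>

Composing the changes, [p]_F = Q P [p]_C.
Q P = [[2, 0], [2, -2]]; applying this to <-4, 4> gives <-8, -16>.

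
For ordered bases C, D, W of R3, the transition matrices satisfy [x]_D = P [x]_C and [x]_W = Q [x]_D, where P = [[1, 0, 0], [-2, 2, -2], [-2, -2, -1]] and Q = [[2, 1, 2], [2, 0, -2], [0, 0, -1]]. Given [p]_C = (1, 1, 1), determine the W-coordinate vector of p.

(-10, 12, 5)

First [p]_D = P [p]_C = (1, -2, -5).
Then [p]_W = Q [p]_D = (-10, 12, 5).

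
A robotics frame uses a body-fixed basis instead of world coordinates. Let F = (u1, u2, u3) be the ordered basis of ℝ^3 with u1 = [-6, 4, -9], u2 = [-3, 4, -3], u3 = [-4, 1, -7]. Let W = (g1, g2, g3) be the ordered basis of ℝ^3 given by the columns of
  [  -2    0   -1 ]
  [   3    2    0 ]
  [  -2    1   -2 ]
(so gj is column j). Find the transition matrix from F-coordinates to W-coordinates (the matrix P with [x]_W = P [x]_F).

Column j of P is [uj]_W, since P maps F-coordinates to W-coordinates.
Expressing u1 in W: u1 = 2g1 - g2 + 2g3, so column 1 of P is [2, -1, 2].
Doing the same for each uj gives P = [[2, 2, 1], [-1, -1, -1], [2, -1, 2]].

[[2, 2, 1], [-1, -1, -1], [2, -1, 2]]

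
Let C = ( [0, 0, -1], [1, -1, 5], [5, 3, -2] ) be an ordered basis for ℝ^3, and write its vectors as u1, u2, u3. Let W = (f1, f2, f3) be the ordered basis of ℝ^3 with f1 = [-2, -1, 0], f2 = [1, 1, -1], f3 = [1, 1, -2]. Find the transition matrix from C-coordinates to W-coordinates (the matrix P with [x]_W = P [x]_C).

[[0, -2, -2], [-1, -1, 0], [1, -2, 1]]

Let M have columns uj and N have columns fj. Then for every x, N [x]_W = x = M [x]_C, so P = N^(-1) M.
Since det N = 1, N^(-1) has integer entries; multiplying gives P = [[0, -2, -2], [-1, -1, 0], [1, -2, 1]].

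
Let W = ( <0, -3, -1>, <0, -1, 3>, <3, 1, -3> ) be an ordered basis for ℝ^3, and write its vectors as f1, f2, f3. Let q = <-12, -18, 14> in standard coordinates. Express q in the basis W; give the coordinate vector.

[q]_W is the unique c with M c = q, where M has columns f1, ..., f3.
Solving this 3x3 system gives c = (4, 2, -4).
Check: 4f1 + 2f2 - 4f3 = <-12, -18, 14>.

<4, 2, -4>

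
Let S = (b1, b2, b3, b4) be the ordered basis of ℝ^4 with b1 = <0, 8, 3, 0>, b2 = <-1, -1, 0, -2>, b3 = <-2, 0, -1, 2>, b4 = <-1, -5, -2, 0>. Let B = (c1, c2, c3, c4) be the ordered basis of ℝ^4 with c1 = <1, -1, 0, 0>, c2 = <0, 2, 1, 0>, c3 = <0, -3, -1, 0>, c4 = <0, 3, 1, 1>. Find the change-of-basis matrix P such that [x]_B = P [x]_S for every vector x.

Take x = bj: its S-coordinates are the j-th standard unit vector, so P e_j — column j of P — equals [bj]_B.
b1 = 0·c1 + c2 - 2c3 + 0·c4, giving column 1 = <0, 1, -2, 0>; repeating for each j gives P = [[0, -1, -2, -1], [1, 2, -1, 0], [-2, 0, 2, 2], [0, -2, 2, 0]].

[[0, -1, -2, -1], [1, 2, -1, 0], [-2, 0, 2, 2], [0, -2, 2, 0]]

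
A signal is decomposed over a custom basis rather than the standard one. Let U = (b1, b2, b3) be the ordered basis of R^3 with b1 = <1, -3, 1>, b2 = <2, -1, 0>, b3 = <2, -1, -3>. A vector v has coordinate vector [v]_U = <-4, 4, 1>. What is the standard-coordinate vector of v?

By definition v = -4b1 + 4b2 + b3.
Summing componentwise gives <6, 7, -7>.

<6, 7, -7>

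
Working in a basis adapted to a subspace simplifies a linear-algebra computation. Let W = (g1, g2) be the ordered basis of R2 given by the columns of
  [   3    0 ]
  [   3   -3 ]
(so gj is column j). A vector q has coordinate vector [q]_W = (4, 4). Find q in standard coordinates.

(12, 0)

The coordinates say q = 4g1 + 4g2; adding the scaled basis vectors gives (12, 0).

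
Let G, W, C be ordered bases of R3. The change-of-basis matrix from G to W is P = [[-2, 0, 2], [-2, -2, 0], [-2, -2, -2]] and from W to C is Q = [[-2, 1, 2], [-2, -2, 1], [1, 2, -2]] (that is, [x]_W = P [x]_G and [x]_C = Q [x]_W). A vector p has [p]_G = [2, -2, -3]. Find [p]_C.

First [p]_W = P [p]_G = [-10, 0, 6].
Then [p]_C = Q [p]_W = [32, 26, -22].

[32, 26, -22]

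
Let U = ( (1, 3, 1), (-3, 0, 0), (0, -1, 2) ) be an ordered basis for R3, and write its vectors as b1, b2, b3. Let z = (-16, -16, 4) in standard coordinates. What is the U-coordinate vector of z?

We seek scalars with c_1 b1 + ... + c_3 b3 = z; equivalently solve M c = z where the columns of M are b1, ..., b3.
Row-reducing the augmented matrix [M | z] gives c = (-4, 4, 4).
Check: -4b1 + 4b2 + 4b3 = (-16, -16, 4).

(-4, 4, 4)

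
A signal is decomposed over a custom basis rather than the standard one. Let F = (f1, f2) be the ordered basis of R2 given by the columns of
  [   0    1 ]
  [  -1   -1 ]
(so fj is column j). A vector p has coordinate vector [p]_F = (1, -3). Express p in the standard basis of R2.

The coordinates say p = f1 - 3f2; adding the scaled basis vectors gives (-3, 2).

(-3, 2)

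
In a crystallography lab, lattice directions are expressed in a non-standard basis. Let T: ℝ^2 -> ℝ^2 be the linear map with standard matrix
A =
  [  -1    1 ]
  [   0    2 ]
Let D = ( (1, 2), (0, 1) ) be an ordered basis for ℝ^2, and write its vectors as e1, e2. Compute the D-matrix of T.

The j-th column of [T]_D is [T(ej)]_D.
T(e1) = A e1 = (1, 4) = e1 + 2e2, so column 1 is (1, 2).
Repeating for e2 and assembling the columns gives [[1, 1], [2, 0]].

[[1, 1], [2, 0]]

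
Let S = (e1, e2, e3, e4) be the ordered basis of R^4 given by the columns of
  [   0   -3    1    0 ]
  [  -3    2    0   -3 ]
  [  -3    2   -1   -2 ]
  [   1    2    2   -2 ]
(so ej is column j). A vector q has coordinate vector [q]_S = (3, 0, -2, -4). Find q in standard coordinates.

(-2, 3, 1, 7)

The coordinates say q = 3e1 + 0·e2 - 2e3 - 4e4; adding the scaled basis vectors gives (-2, 3, 1, 7).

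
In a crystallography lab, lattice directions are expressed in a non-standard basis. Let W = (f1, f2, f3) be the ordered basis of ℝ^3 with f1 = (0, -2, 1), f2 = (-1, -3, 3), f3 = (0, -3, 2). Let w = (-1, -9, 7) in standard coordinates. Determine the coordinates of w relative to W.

Write w = c_1 f1 + ... + c_3 f3 and solve for the c_i.
Solving this 3x3 system gives c = (0, 1, 2).
Check: 0·f1 + f2 + 2f3 = (-1, -9, 7).

(0, 1, 2)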